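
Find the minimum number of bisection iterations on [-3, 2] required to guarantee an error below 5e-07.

We need (b-a)/2^n ≤ 5e-07
(2 - (-3))/2^n ≤ 5e-07
5/2^n ≤ 5e-07
2^n ≥ 10000000
n ≥ log₂(10000000) = 23.25
n ≥ 24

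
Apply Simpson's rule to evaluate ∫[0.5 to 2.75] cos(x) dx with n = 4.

f(x) = cos(x)
a = 0.5, b = 2.75, n = 4
h = (b - a)/n = 0.562500

Simpson's rule: (h/3)[f(x₀) + 4f(x₁) + 2f(x₂) + ... + f(xₙ)]

x_0 = 0.5000, f(x_0) = 0.877583, coefficient = 1
x_1 = 1.0625, f(x_1) = 0.486690, coefficient = 4
x_2 = 1.6250, f(x_2) = -0.054177, coefficient = 2
x_3 = 2.1875, f(x_3) = -0.578349, coefficient = 4
x_4 = 2.7500, f(x_4) = -0.924302, coefficient = 1

I ≈ (0.562500/3) × -0.521712 = -0.097821
Exact value: -0.097765
Error: 0.000056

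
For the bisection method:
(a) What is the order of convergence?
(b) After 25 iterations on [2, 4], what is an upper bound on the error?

(a) Bisection has linear (order 1) convergence; the error is halved each step.

(b) Error bound = (b-a)/2^n = (4 - 2)/2^{25}
    = 2/2^{25}

(a) 1 (linear); (b) error ≤ 5.96e-08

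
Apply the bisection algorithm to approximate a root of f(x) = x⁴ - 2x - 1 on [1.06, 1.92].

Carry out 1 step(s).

f(x) = x⁴ - 2x - 1
Initial interval: [1.06, 1.92]

Iteration 1:
  c_1 = (1.060000 + 1.920000)/2 = 1.490000
  f(c_1) = f(1.490000) = 0.948844
  f(a) × f(c) < 0, new interval: [1.060000, 1.490000]

After 1 iteration(s), the approximation is c_1 = 1.490000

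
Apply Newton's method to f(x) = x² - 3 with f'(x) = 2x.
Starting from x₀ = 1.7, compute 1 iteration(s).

f(x) = x² - 3
f'(x) = 2x
x₀ = 1.7

Newton-Raphson formula: x_{n+1} = x_n - f(x_n)/f'(x_n)

Iteration 1:
  f(1.700000) = -0.110000
  f'(1.700000) = 3.400000
  x_1 = 1.700000 - (-0.110000)/3.400000 = 1.732353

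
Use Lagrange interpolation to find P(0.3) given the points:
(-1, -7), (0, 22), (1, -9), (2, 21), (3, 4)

Lagrange interpolation formula:
P(x) = Σ yᵢ × Lᵢ(x)
where Lᵢ(x) = Π_{j≠i} (x - xⱼ)/(xᵢ - xⱼ)

L_0(0.3) = (0.3 - 0)/(-1 - 0) × (0.3 - 1)/(-1 - 1) × (0.3 - 2)/(-1 - 2) × (0.3 - 3)/(-1 - 3) = -0.040163
L_1(0.3) = (0.3 - (-1))/(0 - (-1)) × (0.3 - 1)/(0 - 1) × (0.3 - 2)/(0 - 2) × (0.3 - 3)/(0 - 3) = 0.696150
L_2(0.3) = (0.3 - (-1))/(1 - (-1)) × (0.3 - 0)/(1 - 0) × (0.3 - 2)/(1 - 2) × (0.3 - 3)/(1 - 3) = 0.447525
L_3(0.3) = (0.3 - (-1))/(2 - (-1)) × (0.3 - 0)/(2 - 0) × (0.3 - 1)/(2 - 1) × (0.3 - 3)/(2 - 3) = -0.122850
L_4(0.3) = (0.3 - (-1))/(3 - (-1)) × (0.3 - 0)/(3 - 0) × (0.3 - 1)/(3 - 1) × (0.3 - 2)/(3 - 2) = 0.019338

P(0.3) = (-7)×L_0(0.3) + 22×L_1(0.3) + (-9)×L_2(0.3) + 21×L_3(0.3) + 4×L_4(0.3)
P(0.3) = 9.066212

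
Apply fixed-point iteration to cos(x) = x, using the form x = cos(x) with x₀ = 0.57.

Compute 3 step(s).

Equation: cos(x) = x
Fixed-point form: x = cos(x)
x₀ = 0.57

x_1 = g(0.570000) = 0.841901
x_2 = g(0.841901) = 0.666046
x_3 = g(0.666046) = 0.786271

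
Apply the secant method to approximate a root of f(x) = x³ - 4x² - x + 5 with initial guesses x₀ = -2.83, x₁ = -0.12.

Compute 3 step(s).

f(x) = x³ - 4x² - x + 5
x₀ = -2.83, x₁ = -0.12

Secant formula: x_{n+1} = x_n - f(x_n)(x_n - x_{n-1})/(f(x_n) - f(x_{n-1}))

Iteration 1:
  f(-2.830000) = -46.870787
  f(-0.120000) = 5.060672
  x_2 = -0.120000 - 5.060672×(-0.120000 - (-2.830000))/(5.060672 - (-46.870787))
       = -0.384087
Iteration 2:
  f(-0.120000) = 5.060672
  f(-0.384087) = 4.737334
  x_3 = -0.384087 - 4.737334×(-0.384087 - (-0.120000))/(4.737334 - 5.060672)
       = -4.253317
Iteration 3:
  f(-0.384087) = 4.737334
  f(-4.253317) = -140.054981
  x_4 = -4.253317 - (-140.054981)×(-4.253317 - (-0.384087))/(-140.054981 - 4.737334)
       = -0.510681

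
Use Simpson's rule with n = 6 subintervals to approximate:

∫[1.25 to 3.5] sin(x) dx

f(x) = sin(x)
a = 1.25, b = 3.5, n = 6
h = (b - a)/n = 0.375000

Simpson's rule: (h/3)[f(x₀) + 4f(x₁) + 2f(x₂) + ... + f(xₙ)]

x_0 = 1.2500, f(x_0) = 0.948985, coefficient = 1
x_1 = 1.6250, f(x_1) = 0.998531, coefficient = 4
x_2 = 2.0000, f(x_2) = 0.909297, coefficient = 2
x_3 = 2.3750, f(x_3) = 0.693685, coefficient = 4
x_4 = 2.7500, f(x_4) = 0.381661, coefficient = 2
x_5 = 3.1250, f(x_5) = 0.016592, coefficient = 4
x_6 = 3.5000, f(x_6) = -0.350783, coefficient = 1

I ≈ (0.375000/3) × 10.015351 = 1.251919
Exact value: 1.251779
Error: 0.000140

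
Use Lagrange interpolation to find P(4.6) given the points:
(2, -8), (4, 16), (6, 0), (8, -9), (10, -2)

Lagrange interpolation formula:
P(x) = Σ yᵢ × Lᵢ(x)
where Lᵢ(x) = Π_{j≠i} (x - xⱼ)/(xᵢ - xⱼ)

L_0(4.6) = (4.6 - 4)/(2 - 4) × (4.6 - 6)/(2 - 6) × (4.6 - 8)/(2 - 8) × (4.6 - 10)/(2 - 10) = -0.040162
L_1(4.6) = (4.6 - 2)/(4 - 2) × (4.6 - 6)/(4 - 6) × (4.6 - 8)/(4 - 8) × (4.6 - 10)/(4 - 10) = 0.696150
L_2(4.6) = (4.6 - 2)/(6 - 2) × (4.6 - 4)/(6 - 4) × (4.6 - 8)/(6 - 8) × (4.6 - 10)/(6 - 10) = 0.447525
L_3(4.6) = (4.6 - 2)/(8 - 2) × (4.6 - 4)/(8 - 4) × (4.6 - 6)/(8 - 6) × (4.6 - 10)/(8 - 10) = -0.122850
L_4(4.6) = (4.6 - 2)/(10 - 2) × (4.6 - 4)/(10 - 4) × (4.6 - 6)/(10 - 6) × (4.6 - 8)/(10 - 8) = 0.019337

P(4.6) = (-8)×L_0(4.6) + 16×L_1(4.6) + 0×L_2(4.6) + (-9)×L_3(4.6) + (-2)×L_4(4.6)
P(4.6) = 12.526675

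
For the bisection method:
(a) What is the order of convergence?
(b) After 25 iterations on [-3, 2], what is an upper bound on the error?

(a) Bisection has linear (order 1) convergence; the error is halved each step.

(b) Error bound = (b-a)/2^n = (2 - (-3))/2^{25}
    = 5/2^{25}

(a) 1 (linear); (b) error ≤ 1.49e-07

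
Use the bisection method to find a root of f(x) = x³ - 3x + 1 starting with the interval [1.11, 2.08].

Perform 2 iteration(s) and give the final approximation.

f(x) = x³ - 3x + 1
Initial interval: [1.11, 2.08]

Iteration 1:
  c_1 = (1.110000 + 2.080000)/2 = 1.595000
  f(c_1) = f(1.595000) = 0.272720
  f(a) × f(c) < 0, new interval: [1.110000, 1.595000]
Iteration 2:
  c_2 = (1.110000 + 1.595000)/2 = 1.352500
  f(c_2) = f(1.352500) = -0.583431
  f(a) × f(c) ≥ 0, new interval: [1.352500, 1.595000]

After 2 iteration(s), the approximation is c_2 = 1.352500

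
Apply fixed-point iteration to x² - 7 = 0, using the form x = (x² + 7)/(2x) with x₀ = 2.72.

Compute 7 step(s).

Equation: x² - 7 = 0
Fixed-point form: x = (x² + 7)/(2x)
x₀ = 2.72

x_1 = g(2.720000) = 2.646765
x_2 = g(2.646765) = 2.645752
x_3 = g(2.645752) = 2.645751
x_4 = g(2.645751) = 2.645751
x_5 = g(2.645751) = 2.645751
x_6 = g(2.645751) = 2.645751
x_7 = g(2.645751) = 2.645751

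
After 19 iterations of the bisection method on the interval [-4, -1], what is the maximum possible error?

Bisection error bound: |error| ≤ (b-a)/2^n
|error| ≤ (-1 - (-4))/2^19 = 3/2^19
|error| ≤ 0.0000057220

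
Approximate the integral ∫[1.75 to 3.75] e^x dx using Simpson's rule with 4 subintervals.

f(x) = e^x
a = 1.75, b = 3.75, n = 4
h = (b - a)/n = 0.500000

Simpson's rule: (h/3)[f(x₀) + 4f(x₁) + 2f(x₂) + ... + f(xₙ)]

x_0 = 1.7500, f(x_0) = 5.754603, coefficient = 1
x_1 = 2.2500, f(x_1) = 9.487736, coefficient = 4
x_2 = 2.7500, f(x_2) = 15.642632, coefficient = 2
x_3 = 3.2500, f(x_3) = 25.790340, coefficient = 4
x_4 = 3.7500, f(x_4) = 42.521082, coefficient = 1

I ≈ (0.500000/3) × 220.673251 = 36.778875
Exact value: 36.766479
Error: 0.012396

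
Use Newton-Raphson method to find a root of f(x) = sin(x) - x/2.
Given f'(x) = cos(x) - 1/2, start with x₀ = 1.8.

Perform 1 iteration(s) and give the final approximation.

f(x) = sin(x) - x/2
f'(x) = cos(x) - 1/2
x₀ = 1.8

Newton-Raphson formula: x_{n+1} = x_n - f(x_n)/f'(x_n)

Iteration 1:
  f(1.800000) = 0.073848
  f'(1.800000) = -0.727202
  x_1 = 1.800000 - 0.073848/(-0.727202) = 1.901550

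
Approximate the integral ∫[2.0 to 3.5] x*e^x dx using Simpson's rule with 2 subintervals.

f(x) = x*e^x
a = 2.0, b = 3.5, n = 2
h = (b - a)/n = 0.750000

Simpson's rule: (h/3)[f(x₀) + 4f(x₁) + 2f(x₂) + ... + f(xₙ)]

x_0 = 2.0000, f(x_0) = 14.778112, coefficient = 1
x_1 = 2.7500, f(x_1) = 43.017238, coefficient = 4
x_2 = 3.5000, f(x_2) = 115.904082, coefficient = 1

I ≈ (0.750000/3) × 302.751145 = 75.687786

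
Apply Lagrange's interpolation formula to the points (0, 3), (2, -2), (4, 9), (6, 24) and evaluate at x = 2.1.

Lagrange interpolation formula:
P(x) = Σ yᵢ × Lᵢ(x)
where Lᵢ(x) = Π_{j≠i} (x - xⱼ)/(xᵢ - xⱼ)

L_0(2.1) = (2.1 - 2)/(0 - 2) × (2.1 - 4)/(0 - 4) × (2.1 - 6)/(0 - 6) = -0.015438
L_1(2.1) = (2.1 - 0)/(2 - 0) × (2.1 - 4)/(2 - 4) × (2.1 - 6)/(2 - 6) = 0.972562
L_2(2.1) = (2.1 - 0)/(4 - 0) × (2.1 - 2)/(4 - 2) × (2.1 - 6)/(4 - 6) = 0.051188
L_3(2.1) = (2.1 - 0)/(6 - 0) × (2.1 - 2)/(6 - 2) × (2.1 - 4)/(6 - 4) = -0.008313

P(2.1) = 3×L_0(2.1) + (-2)×L_1(2.1) + 9×L_2(2.1) + 24×L_3(2.1)
P(2.1) = -1.730250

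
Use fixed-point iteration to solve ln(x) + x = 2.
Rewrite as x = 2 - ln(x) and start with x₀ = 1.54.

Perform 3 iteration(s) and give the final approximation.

Equation: ln(x) + x = 2
Fixed-point form: x = 2 - ln(x)
x₀ = 1.54

x_1 = g(1.540000) = 1.568218
x_2 = g(1.568218) = 1.550060
x_3 = g(1.550060) = 1.561706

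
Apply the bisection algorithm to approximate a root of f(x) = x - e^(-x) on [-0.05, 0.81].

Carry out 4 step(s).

f(x) = x - e^(-x)
Initial interval: [-0.05, 0.81]

Iteration 1:
  c_1 = (-0.050000 + 0.810000)/2 = 0.380000
  f(c_1) = f(0.380000) = -0.303861
  f(a) × f(c) ≥ 0, new interval: [0.380000, 0.810000]
Iteration 2:
  c_2 = (0.380000 + 0.810000)/2 = 0.595000
  f(c_2) = f(0.595000) = 0.043437
  f(a) × f(c) < 0, new interval: [0.380000, 0.595000]
Iteration 3:
  c_3 = (0.380000 + 0.595000)/2 = 0.487500
  f(c_3) = f(0.487500) = -0.126660
  f(a) × f(c) ≥ 0, new interval: [0.487500, 0.595000]
Iteration 4:
  c_4 = (0.487500 + 0.595000)/2 = 0.541250
  f(c_4) = f(0.541250) = -0.040770
  f(a) × f(c) ≥ 0, new interval: [0.541250, 0.595000]

After 4 iteration(s), the approximation is c_4 = 0.541250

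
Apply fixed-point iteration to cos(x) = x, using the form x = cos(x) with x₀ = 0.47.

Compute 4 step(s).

Equation: cos(x) = x
Fixed-point form: x = cos(x)
x₀ = 0.47

x_1 = g(0.470000) = 0.891568
x_2 = g(0.891568) = 0.628193
x_3 = g(0.628193) = 0.809091
x_4 = g(0.809091) = 0.690157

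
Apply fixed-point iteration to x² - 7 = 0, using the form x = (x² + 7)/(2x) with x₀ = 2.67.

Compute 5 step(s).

Equation: x² - 7 = 0
Fixed-point form: x = (x² + 7)/(2x)
x₀ = 2.67

x_1 = g(2.670000) = 2.645861
x_2 = g(2.645861) = 2.645751
x_3 = g(2.645751) = 2.645751
x_4 = g(2.645751) = 2.645751
x_5 = g(2.645751) = 2.645751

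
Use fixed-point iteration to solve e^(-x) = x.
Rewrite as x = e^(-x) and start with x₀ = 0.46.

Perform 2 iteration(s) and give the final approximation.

Equation: e^(-x) = x
Fixed-point form: x = e^(-x)
x₀ = 0.46

x_1 = g(0.460000) = 0.631284
x_2 = g(0.631284) = 0.531909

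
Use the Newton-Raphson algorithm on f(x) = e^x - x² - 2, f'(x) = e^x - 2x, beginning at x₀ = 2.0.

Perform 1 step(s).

f(x) = e^x - x² - 2
f'(x) = e^x - 2x
x₀ = 2.0

Newton-Raphson formula: x_{n+1} = x_n - f(x_n)/f'(x_n)

Iteration 1:
  f(2.000000) = 1.389056
  f'(2.000000) = 3.389056
  x_1 = 2.000000 - 1.389056/3.389056 = 1.590135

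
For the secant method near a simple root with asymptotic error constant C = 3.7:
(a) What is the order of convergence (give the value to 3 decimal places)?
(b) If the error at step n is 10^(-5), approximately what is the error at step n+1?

(a) Secant method has superlinear convergence with order φ = (1+√5)/2 ≈ 1.618.
    This means |e_{n+1}| ≈ C|e_n|^1.618.

(b) With |e_n| = 10^(-5) and C = 3.7:
    |e_{n+1}| ≈ 3.7 × (10^(-5))^1.618 = 3.7 × 10^(-8.09)

(a) ≈ 1.618 (golden ratio); (b) |e_{n+1}| ≈ 3.006e-08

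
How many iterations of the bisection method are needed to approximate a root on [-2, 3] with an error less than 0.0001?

We need (b-a)/2^n ≤ 0.0001
(3 - (-2))/2^n ≤ 0.0001
5/2^n ≤ 0.0001
2^n ≥ 50000
n ≥ log₂(50000) = 15.61
n ≥ 16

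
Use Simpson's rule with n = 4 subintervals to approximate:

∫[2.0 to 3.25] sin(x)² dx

f(x) = sin(x)²
a = 2.0, b = 3.25, n = 4
h = (b - a)/n = 0.312500

Simpson's rule: (h/3)[f(x₀) + 4f(x₁) + 2f(x₂) + ... + f(xₙ)]

x_0 = 2.0000, f(x_0) = 0.826822, coefficient = 1
x_1 = 2.3125, f(x_1) = 0.543639, coefficient = 4
x_2 = 2.6250, f(x_2) = 0.243957, coefficient = 2
x_3 = 2.9375, f(x_3) = 0.041079, coefficient = 4
x_4 = 3.2500, f(x_4) = 0.011706, coefficient = 1

I ≈ (0.312500/3) × 3.665313 = 0.381803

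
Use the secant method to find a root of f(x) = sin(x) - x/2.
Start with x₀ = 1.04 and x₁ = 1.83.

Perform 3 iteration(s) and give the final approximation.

f(x) = sin(x) - x/2
x₀ = 1.04, x₁ = 1.83

Secant formula: x_{n+1} = x_n - f(x_n)(x_n - x_{n-1})/(f(x_n) - f(x_{n-1}))

Iteration 1:
  f(1.040000) = 0.342404
  f(1.830000) = 0.051594
  x_2 = 1.830000 - 0.051594×(1.830000 - 1.040000)/(0.051594 - 0.342404)
       = 1.970159
Iteration 2:
  f(1.830000) = 0.051594
  f(1.970159) = -0.063770
  x_3 = 1.970159 - (-0.063770)×(1.970159 - 1.830000)/(-0.063770 - 0.051594)
       = 1.892683
Iteration 3:
  f(1.970159) = -0.063770
  f(1.892683) = 0.002299
  x_4 = 1.892683 - 0.002299×(1.892683 - 1.970159)/(0.002299 - (-0.063770))
       = 1.895379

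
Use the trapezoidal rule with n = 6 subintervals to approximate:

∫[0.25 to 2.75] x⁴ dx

f(x) = x⁴
a = 0.25, b = 2.75, n = 6
h = (b - a)/n = 0.416667

Trapezoidal rule: (h/2)[f(x₀) + 2f(x₁) + 2f(x₂) + ... + f(xₙ)]

x_0 = 0.2500, f(x_0) = 0.003906, coefficient = 1
x_1 = 0.6667, f(x_1) = 0.197531, coefficient = 2
x_2 = 1.0833, f(x_2) = 1.377363, coefficient = 2
x_3 = 1.5000, f(x_3) = 5.062500, coefficient = 2
x_4 = 1.9167, f(x_4) = 13.495419, coefficient = 2
x_5 = 2.3333, f(x_5) = 29.641975, coefficient = 2
x_6 = 2.7500, f(x_6) = 57.191406, coefficient = 1

I ≈ (0.416667/2) × 156.744888 = 32.655185
Exact value: 31.455078
Error: 1.200107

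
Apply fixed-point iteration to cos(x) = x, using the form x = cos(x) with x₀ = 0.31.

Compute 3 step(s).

Equation: cos(x) = x
Fixed-point form: x = cos(x)
x₀ = 0.31

x_1 = g(0.310000) = 0.952334
x_2 = g(0.952334) = 0.579783
x_3 = g(0.579783) = 0.836581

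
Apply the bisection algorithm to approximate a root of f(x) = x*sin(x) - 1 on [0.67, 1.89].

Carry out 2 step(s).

f(x) = x*sin(x) - 1
Initial interval: [0.67, 1.89]

Iteration 1:
  c_1 = (0.670000 + 1.890000)/2 = 1.280000
  f(c_1) = f(1.280000) = 0.226260
  f(a) × f(c) < 0, new interval: [0.670000, 1.280000]
Iteration 2:
  c_2 = (0.670000 + 1.280000)/2 = 0.975000
  f(c_2) = f(0.975000) = -0.192991
  f(a) × f(c) ≥ 0, new interval: [0.975000, 1.280000]

After 2 iteration(s), the approximation is c_2 = 0.975000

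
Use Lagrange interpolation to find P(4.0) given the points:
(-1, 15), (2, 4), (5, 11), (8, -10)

Lagrange interpolation formula:
P(x) = Σ yᵢ × Lᵢ(x)
where Lᵢ(x) = Π_{j≠i} (x - xⱼ)/(xᵢ - xⱼ)

L_0(4.0) = (4.0 - 2)/(-1 - 2) × (4.0 - 5)/(-1 - 5) × (4.0 - 8)/(-1 - 8) = -0.049383
L_1(4.0) = (4.0 - (-1))/(2 - (-1)) × (4.0 - 5)/(2 - 5) × (4.0 - 8)/(2 - 8) = 0.370370
L_2(4.0) = (4.0 - (-1))/(5 - (-1)) × (4.0 - 2)/(5 - 2) × (4.0 - 8)/(5 - 8) = 0.740741
L_3(4.0) = (4.0 - (-1))/(8 - (-1)) × (4.0 - 2)/(8 - 2) × (4.0 - 5)/(8 - 5) = -0.061728

P(4.0) = 15×L_0(4.0) + 4×L_1(4.0) + 11×L_2(4.0) + (-10)×L_3(4.0)
P(4.0) = 9.506173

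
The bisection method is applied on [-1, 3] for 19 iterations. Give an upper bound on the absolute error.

Bisection error bound: |error| ≤ (b-a)/2^n
|error| ≤ (3 - (-1))/2^19 = 4/2^19
|error| ≤ 0.0000076294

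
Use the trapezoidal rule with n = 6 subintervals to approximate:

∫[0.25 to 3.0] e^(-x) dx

f(x) = e^(-x)
a = 0.25, b = 3.0, n = 6
h = (b - a)/n = 0.458333

Trapezoidal rule: (h/2)[f(x₀) + 2f(x₁) + 2f(x₂) + ... + f(xₙ)]

x_0 = 0.2500, f(x_0) = 0.778801, coefficient = 1
x_1 = 0.7083, f(x_1) = 0.492464, coefficient = 2
x_2 = 1.1667, f(x_2) = 0.311403, coefficient = 2
x_3 = 1.6250, f(x_3) = 0.196912, coefficient = 2
x_4 = 2.0833, f(x_4) = 0.124514, coefficient = 2
x_5 = 2.5417, f(x_5) = 0.078735, coefficient = 2
x_6 = 3.0000, f(x_6) = 0.049787, coefficient = 1

I ≈ (0.458333/2) × 3.236645 = 0.741731
Exact value: 0.729014
Error: 0.012717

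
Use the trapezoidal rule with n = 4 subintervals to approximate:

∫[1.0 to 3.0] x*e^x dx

f(x) = x*e^x
a = 1.0, b = 3.0, n = 4
h = (b - a)/n = 0.500000

Trapezoidal rule: (h/2)[f(x₀) + 2f(x₁) + 2f(x₂) + ... + f(xₙ)]

x_0 = 1.0000, f(x_0) = 2.718282, coefficient = 1
x_1 = 1.5000, f(x_1) = 6.722534, coefficient = 2
x_2 = 2.0000, f(x_2) = 14.778112, coefficient = 2
x_3 = 2.5000, f(x_3) = 30.456235, coefficient = 2
x_4 = 3.0000, f(x_4) = 60.256611, coefficient = 1

I ≈ (0.500000/2) × 166.888654 = 41.722164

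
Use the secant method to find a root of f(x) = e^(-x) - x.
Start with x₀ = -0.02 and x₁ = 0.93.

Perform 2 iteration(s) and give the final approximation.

f(x) = e^(-x) - x
x₀ = -0.02, x₁ = 0.93

Secant formula: x_{n+1} = x_n - f(x_n)(x_n - x_{n-1})/(f(x_n) - f(x_{n-1}))

Iteration 1:
  f(-0.020000) = 1.040201
  f(0.930000) = -0.535446
  x_2 = 0.930000 - (-0.535446)×(0.930000 - (-0.020000))/(-0.535446 - 1.040201)
       = 0.607165
Iteration 2:
  f(0.930000) = -0.535446
  f(0.607165) = -0.062272
  x_3 = 0.607165 - (-0.062272)×(0.607165 - 0.930000)/(-0.062272 - (-0.535446))
       = 0.564679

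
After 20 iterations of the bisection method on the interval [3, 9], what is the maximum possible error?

Bisection error bound: |error| ≤ (b-a)/2^n
|error| ≤ (9 - 3)/2^20 = 6/2^20
|error| ≤ 0.0000057220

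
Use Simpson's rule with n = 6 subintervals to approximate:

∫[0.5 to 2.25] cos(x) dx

f(x) = cos(x)
a = 0.5, b = 2.25, n = 6
h = (b - a)/n = 0.291667

Simpson's rule: (h/3)[f(x₀) + 4f(x₁) + 2f(x₂) + ... + f(xₙ)]

x_0 = 0.5000, f(x_0) = 0.877583, coefficient = 1
x_1 = 0.7917, f(x_1) = 0.702660, coefficient = 4
x_2 = 1.0833, f(x_2) = 0.468386, coefficient = 2
x_3 = 1.3750, f(x_3) = 0.194548, coefficient = 4
x_4 = 1.6667, f(x_4) = -0.095724, coefficient = 2
x_5 = 1.9583, f(x_5) = -0.377909, coefficient = 4
x_6 = 2.2500, f(x_6) = -0.628174, coefficient = 1

I ≈ (0.291667/3) × 3.071929 = 0.298660
Exact value: 0.298648
Error: 0.000012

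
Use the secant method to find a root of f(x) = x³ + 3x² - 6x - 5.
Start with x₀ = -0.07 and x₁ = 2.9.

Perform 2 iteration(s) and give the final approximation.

f(x) = x³ + 3x² - 6x - 5
x₀ = -0.07, x₁ = 2.9

Secant formula: x_{n+1} = x_n - f(x_n)(x_n - x_{n-1})/(f(x_n) - f(x_{n-1}))

Iteration 1:
  f(-0.070000) = -4.565643
  f(2.900000) = 27.219000
  x_2 = 2.900000 - 27.219000×(2.900000 - (-0.070000))/(27.219000 - (-4.565643))
       = 0.356620
Iteration 2:
  f(2.900000) = 27.219000
  f(0.356620) = -6.712832
  x_3 = 0.356620 - (-6.712832)×(0.356620 - 2.900000)/(-6.712832 - 27.219000)
       = 0.859784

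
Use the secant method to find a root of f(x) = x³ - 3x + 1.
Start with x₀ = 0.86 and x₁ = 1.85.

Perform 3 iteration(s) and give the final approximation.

f(x) = x³ - 3x + 1
x₀ = 0.86, x₁ = 1.85

Secant formula: x_{n+1} = x_n - f(x_n)(x_n - x_{n-1})/(f(x_n) - f(x_{n-1}))

Iteration 1:
  f(0.860000) = -0.943944
  f(1.850000) = 1.781625
  x_2 = 1.850000 - 1.781625×(1.850000 - 0.860000)/(1.781625 - (-0.943944))
       = 1.202866
Iteration 2:
  f(1.850000) = 1.781625
  f(1.202866) = -0.868187
  x_3 = 1.202866 - (-0.868187)×(1.202866 - 1.850000)/(-0.868187 - 1.781625)
       = 1.414894
Iteration 3:
  f(1.202866) = -0.868187
  f(1.414894) = -0.412171
  x_4 = 1.414894 - (-0.412171)×(1.414894 - 1.202866)/(-0.412171 - (-0.868187))
       = 1.606536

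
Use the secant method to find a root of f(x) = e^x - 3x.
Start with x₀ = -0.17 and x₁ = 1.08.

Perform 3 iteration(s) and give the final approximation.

f(x) = e^x - 3x
x₀ = -0.17, x₁ = 1.08

Secant formula: x_{n+1} = x_n - f(x_n)(x_n - x_{n-1})/(f(x_n) - f(x_{n-1}))

Iteration 1:
  f(-0.170000) = 1.353665
  f(1.080000) = -0.295320
  x_2 = 1.080000 - (-0.295320)×(1.080000 - (-0.170000))/(-0.295320 - 1.353665)
       = 0.856135
Iteration 2:
  f(1.080000) = -0.295320
  f(0.856135) = -0.214360
  x_3 = 0.856135 - (-0.214360)×(0.856135 - 1.080000)/(-0.214360 - (-0.295320))
       = 0.263403
Iteration 3:
  f(0.856135) = -0.214360
  f(0.263403) = 0.511143
  x_4 = 0.263403 - 0.511143×(0.263403 - 0.856135)/(0.511143 - (-0.214360))
       = 0.681004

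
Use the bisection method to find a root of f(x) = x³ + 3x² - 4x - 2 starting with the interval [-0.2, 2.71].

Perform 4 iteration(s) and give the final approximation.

f(x) = x³ + 3x² - 4x - 2
Initial interval: [-0.2, 2.71]

Iteration 1:
  c_1 = (-0.200000 + 2.710000)/2 = 1.255000
  f(c_1) = f(1.255000) = -0.318269
  f(a) × f(c) ≥ 0, new interval: [1.255000, 2.710000]
Iteration 2:
  c_2 = (1.255000 + 2.710000)/2 = 1.982500
  f(c_2) = f(1.982500) = 9.652751
  f(a) × f(c) < 0, new interval: [1.255000, 1.982500]
Iteration 3:
  c_3 = (1.255000 + 1.982500)/2 = 1.618750
  f(c_3) = f(1.618750) = 3.627749
  f(a) × f(c) < 0, new interval: [1.255000, 1.618750]
Iteration 4:
  c_4 = (1.255000 + 1.618750)/2 = 1.436875
  f(c_4) = f(1.436875) = 1.412915
  f(a) × f(c) < 0, new interval: [1.255000, 1.436875]

After 4 iteration(s), the approximation is c_4 = 1.436875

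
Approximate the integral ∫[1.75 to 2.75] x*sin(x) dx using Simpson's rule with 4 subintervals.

f(x) = x*sin(x)
a = 1.75, b = 2.75, n = 4
h = (b - a)/n = 0.250000

Simpson's rule: (h/3)[f(x₀) + 4f(x₁) + 2f(x₂) + ... + f(xₙ)]

x_0 = 1.7500, f(x_0) = 1.721975, coefficient = 1
x_1 = 2.0000, f(x_1) = 1.818595, coefficient = 4
x_2 = 2.2500, f(x_2) = 1.750665, coefficient = 2
x_3 = 2.5000, f(x_3) = 1.496180, coefficient = 4
x_4 = 2.7500, f(x_4) = 1.049568, coefficient = 1

I ≈ (0.250000/3) × 19.531973 = 1.627664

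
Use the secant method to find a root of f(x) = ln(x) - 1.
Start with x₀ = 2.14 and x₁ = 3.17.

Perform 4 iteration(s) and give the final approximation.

f(x) = ln(x) - 1
x₀ = 2.14, x₁ = 3.17

Secant formula: x_{n+1} = x_n - f(x_n)(x_n - x_{n-1})/(f(x_n) - f(x_{n-1}))

Iteration 1:
  f(2.140000) = -0.239194
  f(3.170000) = 0.153732
  x_2 = 3.170000 - 0.153732×(3.170000 - 2.140000)/(0.153732 - (-0.239194))
       = 2.767014
Iteration 2:
  f(3.170000) = 0.153732
  f(2.767014) = 0.017769
  x_3 = 2.767014 - 0.017769×(2.767014 - 3.170000)/(0.017769 - 0.153732)
       = 2.714348
Iteration 3:
  f(2.767014) = 0.017769
  f(2.714348) = -0.001448
  x_4 = 2.714348 - (-0.001448)×(2.714348 - 2.767014)/(-0.001448 - 0.017769)
       = 2.718317
Iteration 4:
  f(2.714348) = -0.001448
  f(2.718317) = 0.000013
  x_5 = 2.718317 - 0.000013×(2.718317 - 2.714348)/(0.000013 - (-0.001448))
       = 2.718282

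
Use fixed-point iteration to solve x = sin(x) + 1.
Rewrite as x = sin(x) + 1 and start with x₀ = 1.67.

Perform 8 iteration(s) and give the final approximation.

Equation: x = sin(x) + 1
Fixed-point form: x = sin(x) + 1
x₀ = 1.67

x_1 = g(1.670000) = 1.995083
x_2 = g(1.995083) = 1.911332
x_3 = g(1.911332) = 1.942576
x_4 = g(1.942576) = 1.931682
x_5 = g(1.931682) = 1.935584
x_6 = g(1.935584) = 1.934199
x_7 = g(1.934199) = 1.934693
x_8 = g(1.934693) = 1.934517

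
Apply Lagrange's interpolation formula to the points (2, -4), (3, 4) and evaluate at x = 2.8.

Lagrange interpolation formula:
P(x) = Σ yᵢ × Lᵢ(x)
where Lᵢ(x) = Π_{j≠i} (x - xⱼ)/(xᵢ - xⱼ)

L_0(2.8) = (2.8 - 3)/(2 - 3) = 0.200000
L_1(2.8) = (2.8 - 2)/(3 - 2) = 0.800000

P(2.8) = (-4)×L_0(2.8) + 4×L_1(2.8)
P(2.8) = 2.400000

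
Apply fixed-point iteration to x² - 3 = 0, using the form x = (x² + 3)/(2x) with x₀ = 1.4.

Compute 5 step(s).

Equation: x² - 3 = 0
Fixed-point form: x = (x² + 3)/(2x)
x₀ = 1.4

x_1 = g(1.400000) = 1.771429
x_2 = g(1.771429) = 1.732488
x_3 = g(1.732488) = 1.732051
x_4 = g(1.732051) = 1.732051
x_5 = g(1.732051) = 1.732051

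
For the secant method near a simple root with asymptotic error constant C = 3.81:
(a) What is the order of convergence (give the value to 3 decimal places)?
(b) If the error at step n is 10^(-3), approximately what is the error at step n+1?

(a) Secant method has superlinear convergence with order φ = (1+√5)/2 ≈ 1.618.
    This means |e_{n+1}| ≈ C|e_n|^1.618.

(b) With |e_n| = 10^(-3) and C = 3.81:
    |e_{n+1}| ≈ 3.81 × (10^(-3))^1.618 = 3.81 × 10^(-4.85)

(a) ≈ 1.618 (golden ratio); (b) |e_{n+1}| ≈ 5.331e-05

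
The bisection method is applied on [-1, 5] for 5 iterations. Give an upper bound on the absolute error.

Bisection error bound: |error| ≤ (b-a)/2^n
|error| ≤ (5 - (-1))/2^5 = 6/2^5
|error| ≤ 0.1875000000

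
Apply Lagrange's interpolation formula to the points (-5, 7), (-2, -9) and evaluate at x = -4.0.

Lagrange interpolation formula:
P(x) = Σ yᵢ × Lᵢ(x)
where Lᵢ(x) = Π_{j≠i} (x - xⱼ)/(xᵢ - xⱼ)

L_0(-4.0) = (-4.0 - (-2))/(-5 - (-2)) = 0.666667
L_1(-4.0) = (-4.0 - (-5))/(-2 - (-5)) = 0.333333

P(-4.0) = 7×L_0(-4.0) + (-9)×L_1(-4.0)
P(-4.0) = 1.666667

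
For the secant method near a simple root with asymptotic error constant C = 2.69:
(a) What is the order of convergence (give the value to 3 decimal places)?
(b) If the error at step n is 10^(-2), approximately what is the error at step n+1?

(a) Secant method has superlinear convergence with order φ = (1+√5)/2 ≈ 1.618.
    This means |e_{n+1}| ≈ C|e_n|^1.618.

(b) With |e_n| = 10^(-2) and C = 2.69:
    |e_{n+1}| ≈ 2.69 × (10^(-2))^1.618 = 2.69 × 10^(-3.24)

(a) ≈ 1.618 (golden ratio); (b) |e_{n+1}| ≈ 1.562e-03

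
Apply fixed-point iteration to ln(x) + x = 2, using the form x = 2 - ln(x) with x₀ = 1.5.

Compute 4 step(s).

Equation: ln(x) + x = 2
Fixed-point form: x = 2 - ln(x)
x₀ = 1.5

x_1 = g(1.500000) = 1.594535
x_2 = g(1.594535) = 1.533418
x_3 = g(1.533418) = 1.572501
x_4 = g(1.572501) = 1.547333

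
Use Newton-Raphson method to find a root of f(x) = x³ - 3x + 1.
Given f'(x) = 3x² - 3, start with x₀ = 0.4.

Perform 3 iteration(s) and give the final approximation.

f(x) = x³ - 3x + 1
f'(x) = 3x² - 3
x₀ = 0.4

Newton-Raphson formula: x_{n+1} = x_n - f(x_n)/f'(x_n)

Iteration 1:
  f(0.400000) = -0.136000
  f'(0.400000) = -2.520000
  x_1 = 0.400000 - (-0.136000)/(-2.520000) = 0.346032
Iteration 2:
  f(0.346032) = 0.003338
  f'(0.346032) = -2.640786
  x_2 = 0.346032 - 0.003338/(-2.640786) = 0.347296
Iteration 3:
  f(0.347296) = 0.000002
  f'(0.347296) = -2.638157
  x_3 = 0.347296 - 0.000002/(-2.638157) = 0.347296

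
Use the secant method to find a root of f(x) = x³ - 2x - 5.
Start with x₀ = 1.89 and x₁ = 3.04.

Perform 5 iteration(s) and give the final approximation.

f(x) = x³ - 2x - 5
x₀ = 1.89, x₁ = 3.04

Secant formula: x_{n+1} = x_n - f(x_n)(x_n - x_{n-1})/(f(x_n) - f(x_{n-1}))

Iteration 1:
  f(1.890000) = -2.028731
  f(3.040000) = 17.014464
  x_2 = 3.040000 - 17.014464×(3.040000 - 1.890000)/(17.014464 - (-2.028731))
       = 2.012513
Iteration 2:
  f(3.040000) = 17.014464
  f(2.012513) = -0.873928
  x_3 = 2.012513 - (-0.873928)×(2.012513 - 3.040000)/(-0.873928 - 17.014464)
       = 2.062710
Iteration 3:
  f(2.012513) = -0.873928
  f(2.062710) = -0.349054
  x_4 = 2.062710 - (-0.349054)×(2.062710 - 2.012513)/(-0.349054 - (-0.873928))
       = 2.096093
Iteration 4:
  f(2.062710) = -0.349054
  f(2.096093) = 0.017219
  x_5 = 2.096093 - 0.017219×(2.096093 - 2.062710)/(0.017219 - (-0.349054))
       = 2.094524
Iteration 5:
  f(2.096093) = 0.017219
  f(2.094524) = -0.000312
  x_6 = 2.094524 - (-0.000312)×(2.094524 - 2.096093)/(-0.000312 - 0.017219)
       = 2.094551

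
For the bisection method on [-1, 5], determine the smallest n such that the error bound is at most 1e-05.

We need (b-a)/2^n ≤ 1e-05
(5 - (-1))/2^n ≤ 1e-05
6/2^n ≤ 1e-05
2^n ≥ 600000
n ≥ log₂(600000) = 19.19
n ≥ 20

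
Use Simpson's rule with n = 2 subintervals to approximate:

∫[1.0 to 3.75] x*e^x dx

f(x) = x*e^x
a = 1.0, b = 3.75, n = 2
h = (b - a)/n = 1.375000

Simpson's rule: (h/3)[f(x₀) + 4f(x₁) + 2f(x₂) + ... + f(xₙ)]

x_0 = 1.0000, f(x_0) = 2.718282, coefficient = 1
x_1 = 2.3750, f(x_1) = 25.533656, coefficient = 4
x_2 = 3.7500, f(x_2) = 159.454058, coefficient = 1

I ≈ (1.375000/3) × 264.306965 = 121.140692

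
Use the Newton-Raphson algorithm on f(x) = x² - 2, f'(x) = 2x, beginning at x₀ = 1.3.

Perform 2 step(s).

f(x) = x² - 2
f'(x) = 2x
x₀ = 1.3

Newton-Raphson formula: x_{n+1} = x_n - f(x_n)/f'(x_n)

Iteration 1:
  f(1.300000) = -0.310000
  f'(1.300000) = 2.600000
  x_1 = 1.300000 - (-0.310000)/2.600000 = 1.419231
Iteration 2:
  f(1.419231) = 0.014216
  f'(1.419231) = 2.838462
  x_2 = 1.419231 - 0.014216/2.838462 = 1.414222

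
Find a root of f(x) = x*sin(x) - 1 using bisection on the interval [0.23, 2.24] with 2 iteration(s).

f(x) = x*sin(x) - 1
Initial interval: [0.23, 2.24]

Iteration 1:
  c_1 = (0.230000 + 2.240000)/2 = 1.235000
  f(c_1) = f(1.235000) = 0.166023
  f(a) × f(c) < 0, new interval: [0.230000, 1.235000]
Iteration 2:
  c_2 = (0.230000 + 1.235000)/2 = 0.732500
  f(c_2) = f(0.732500) = -0.510155
  f(a) × f(c) ≥ 0, new interval: [0.732500, 1.235000]

After 2 iteration(s), the approximation is c_2 = 0.732500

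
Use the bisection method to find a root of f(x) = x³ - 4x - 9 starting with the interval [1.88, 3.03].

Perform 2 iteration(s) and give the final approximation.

f(x) = x³ - 4x - 9
Initial interval: [1.88, 3.03]

Iteration 1:
  c_1 = (1.880000 + 3.030000)/2 = 2.455000
  f(c_1) = f(2.455000) = -4.023654
  f(a) × f(c) ≥ 0, new interval: [2.455000, 3.030000]
Iteration 2:
  c_2 = (2.455000 + 3.030000)/2 = 2.742500
  f(c_2) = f(2.742500) = 0.657182
  f(a) × f(c) < 0, new interval: [2.455000, 2.742500]

After 2 iteration(s), the approximation is c_2 = 2.742500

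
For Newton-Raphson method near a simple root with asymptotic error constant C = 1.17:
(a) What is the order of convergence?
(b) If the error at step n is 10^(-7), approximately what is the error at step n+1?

(a) Newton-Raphson has quadratic (order 2) convergence near simple roots.
    This means |e_{n+1}| ≈ C|e_n|².

(b) With |e_n| = 10^(-7) and C = 1.17:
    |e_{n+1}| ≈ 1.17 × (10^(-7))² = 1.17 × 10^(-14)

(a) 2 (quadratic); (b) |e_{n+1}| ≈ 1.170e-14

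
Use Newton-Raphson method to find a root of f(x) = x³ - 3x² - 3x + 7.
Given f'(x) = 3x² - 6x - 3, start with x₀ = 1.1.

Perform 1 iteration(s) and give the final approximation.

f(x) = x³ - 3x² - 3x + 7
f'(x) = 3x² - 6x - 3
x₀ = 1.1

Newton-Raphson formula: x_{n+1} = x_n - f(x_n)/f'(x_n)

Iteration 1:
  f(1.100000) = 1.401000
  f'(1.100000) = -5.970000
  x_1 = 1.100000 - 1.401000/(-5.970000) = 1.334673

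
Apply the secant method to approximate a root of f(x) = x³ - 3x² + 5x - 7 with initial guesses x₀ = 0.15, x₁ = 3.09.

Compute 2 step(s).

f(x) = x³ - 3x² + 5x - 7
x₀ = 0.15, x₁ = 3.09

Secant formula: x_{n+1} = x_n - f(x_n)(x_n - x_{n-1})/(f(x_n) - f(x_{n-1}))

Iteration 1:
  f(0.150000) = -6.314125
  f(3.090000) = 9.309329
  x_2 = 3.090000 - 9.309329×(3.090000 - 0.150000)/(9.309329 - (-6.314125))
       = 1.338183
Iteration 2:
  f(3.090000) = 9.309329
  f(1.338183) = -3.284956
  x_3 = 1.338183 - (-3.284956)×(1.338183 - 3.090000)/(-3.284956 - 9.309329)
       = 1.795108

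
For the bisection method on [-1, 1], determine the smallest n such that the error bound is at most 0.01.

We need (b-a)/2^n ≤ 0.01
(1 - (-1))/2^n ≤ 0.01
2/2^n ≤ 0.01
2^n ≥ 200
n ≥ log₂(200) = 7.64
n ≥ 8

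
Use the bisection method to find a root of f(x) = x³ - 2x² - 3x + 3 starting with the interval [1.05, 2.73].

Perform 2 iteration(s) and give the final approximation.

f(x) = x³ - 2x² - 3x + 3
Initial interval: [1.05, 2.73]

Iteration 1:
  c_1 = (1.050000 + 2.730000)/2 = 1.890000
  f(c_1) = f(1.890000) = -3.062931
  f(a) × f(c) ≥ 0, new interval: [1.890000, 2.730000]
Iteration 2:
  c_2 = (1.890000 + 2.730000)/2 = 2.310000
  f(c_2) = f(2.310000) = -2.275809
  f(a) × f(c) ≥ 0, new interval: [2.310000, 2.730000]

After 2 iteration(s), the approximation is c_2 = 2.310000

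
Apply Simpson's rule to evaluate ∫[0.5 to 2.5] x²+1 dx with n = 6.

f(x) = x²+1
a = 0.5, b = 2.5, n = 6
h = (b - a)/n = 0.333333

Simpson's rule: (h/3)[f(x₀) + 4f(x₁) + 2f(x₂) + ... + f(xₙ)]

x_0 = 0.5000, f(x_0) = 1.250000, coefficient = 1
x_1 = 0.8333, f(x_1) = 1.694444, coefficient = 4
x_2 = 1.1667, f(x_2) = 2.361111, coefficient = 2
x_3 = 1.5000, f(x_3) = 3.250000, coefficient = 4
x_4 = 1.8333, f(x_4) = 4.361111, coefficient = 2
x_5 = 2.1667, f(x_5) = 5.694444, coefficient = 4
x_6 = 2.5000, f(x_6) = 7.250000, coefficient = 1

I ≈ (0.333333/3) × 64.500000 = 7.166667
Exact value: 7.166667
Error: 0.000000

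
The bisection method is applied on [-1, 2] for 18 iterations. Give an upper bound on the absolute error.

Bisection error bound: |error| ≤ (b-a)/2^n
|error| ≤ (2 - (-1))/2^18 = 3/2^18
|error| ≤ 0.0000114441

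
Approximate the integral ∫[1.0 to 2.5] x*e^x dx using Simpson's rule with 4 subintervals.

f(x) = x*e^x
a = 1.0, b = 2.5, n = 4
h = (b - a)/n = 0.375000

Simpson's rule: (h/3)[f(x₀) + 4f(x₁) + 2f(x₂) + ... + f(xₙ)]

x_0 = 1.0000, f(x_0) = 2.718282, coefficient = 1
x_1 = 1.3750, f(x_1) = 5.438230, coefficient = 4
x_2 = 1.7500, f(x_2) = 10.070555, coefficient = 2
x_3 = 2.1250, f(x_3) = 17.792407, coefficient = 4
x_4 = 2.5000, f(x_4) = 30.456235, coefficient = 1

I ≈ (0.375000/3) × 146.238177 = 18.279772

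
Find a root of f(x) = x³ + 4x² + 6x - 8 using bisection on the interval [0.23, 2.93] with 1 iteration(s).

f(x) = x³ + 4x² + 6x - 8
Initial interval: [0.23, 2.93]

Iteration 1:
  c_1 = (0.230000 + 2.930000)/2 = 1.580000
  f(c_1) = f(1.580000) = 15.409912
  f(a) × f(c) < 0, new interval: [0.230000, 1.580000]

After 1 iteration(s), the approximation is c_1 = 1.580000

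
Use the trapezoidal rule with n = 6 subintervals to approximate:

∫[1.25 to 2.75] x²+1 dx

f(x) = x²+1
a = 1.25, b = 2.75, n = 6
h = (b - a)/n = 0.250000

Trapezoidal rule: (h/2)[f(x₀) + 2f(x₁) + 2f(x₂) + ... + f(xₙ)]

x_0 = 1.2500, f(x_0) = 2.562500, coefficient = 1
x_1 = 1.5000, f(x_1) = 3.250000, coefficient = 2
x_2 = 1.7500, f(x_2) = 4.062500, coefficient = 2
x_3 = 2.0000, f(x_3) = 5.000000, coefficient = 2
x_4 = 2.2500, f(x_4) = 6.062500, coefficient = 2
x_5 = 2.5000, f(x_5) = 7.250000, coefficient = 2
x_6 = 2.7500, f(x_6) = 8.562500, coefficient = 1

I ≈ (0.250000/2) × 62.375000 = 7.796875
Exact value: 7.781250
Error: 0.015625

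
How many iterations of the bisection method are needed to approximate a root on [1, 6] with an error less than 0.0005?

We need (b-a)/2^n ≤ 0.0005
(6 - 1)/2^n ≤ 0.0005
5/2^n ≤ 0.0005
2^n ≥ 10000
n ≥ log₂(10000) = 13.29
n ≥ 14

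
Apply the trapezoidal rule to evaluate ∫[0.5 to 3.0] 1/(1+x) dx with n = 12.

f(x) = 1/(1+x)
a = 0.5, b = 3.0, n = 12
h = (b - a)/n = 0.208333

Trapezoidal rule: (h/2)[f(x₀) + 2f(x₁) + 2f(x₂) + ... + f(xₙ)]

x_0 = 0.5000, f(x_0) = 0.666667, coefficient = 1
x_1 = 0.7083, f(x_1) = 0.585366, coefficient = 2
x_2 = 0.9167, f(x_2) = 0.521739, coefficient = 2
x_3 = 1.1250, f(x_3) = 0.470588, coefficient = 2
x_4 = 1.3333, f(x_4) = 0.428571, coefficient = 2
x_5 = 1.5417, f(x_5) = 0.393443, coefficient = 2
x_6 = 1.7500, f(x_6) = 0.363636, coefficient = 2
x_7 = 1.9583, f(x_7) = 0.338028, coefficient = 2
x_8 = 2.1667, f(x_8) = 0.315789, coefficient = 2
x_9 = 2.3750, f(x_9) = 0.296296, coefficient = 2
x_10 = 2.5833, f(x_10) = 0.279070, coefficient = 2
x_11 = 2.7917, f(x_11) = 0.263736, coefficient = 2
x_12 = 3.0000, f(x_12) = 0.250000, coefficient = 1

I ≈ (0.208333/2) × 9.429194 = 0.982208
Exact value: 0.980829
Error: 0.001378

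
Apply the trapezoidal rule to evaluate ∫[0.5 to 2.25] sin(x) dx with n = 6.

f(x) = sin(x)
a = 0.5, b = 2.25, n = 6
h = (b - a)/n = 0.291667

Trapezoidal rule: (h/2)[f(x₀) + 2f(x₁) + 2f(x₂) + ... + f(xₙ)]

x_0 = 0.5000, f(x_0) = 0.479426, coefficient = 1
x_1 = 0.7917, f(x_1) = 0.711525, coefficient = 2
x_2 = 1.0833, f(x_2) = 0.883524, coefficient = 2
x_3 = 1.3750, f(x_3) = 0.980893, coefficient = 2
x_4 = 1.6667, f(x_4) = 0.995408, coefficient = 2
x_5 = 1.9583, f(x_5) = 0.925843, coefficient = 2
x_6 = 2.2500, f(x_6) = 0.778073, coefficient = 1

I ≈ (0.291667/2) × 10.251885 = 1.495067
Exact value: 1.505756
Error: 0.010690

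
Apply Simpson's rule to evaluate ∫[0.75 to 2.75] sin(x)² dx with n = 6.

f(x) = sin(x)²
a = 0.75, b = 2.75, n = 6
h = (b - a)/n = 0.333333

Simpson's rule: (h/3)[f(x₀) + 4f(x₁) + 2f(x₂) + ... + f(xₙ)]

x_0 = 0.7500, f(x_0) = 0.464631, coefficient = 1
x_1 = 1.0833, f(x_1) = 0.780615, coefficient = 4
x_2 = 1.4167, f(x_2) = 0.976432, coefficient = 2
x_3 = 1.7500, f(x_3) = 0.968228, coefficient = 4
x_4 = 2.0833, f(x_4) = 0.759518, coefficient = 2
x_5 = 2.4167, f(x_5) = 0.439675, coefficient = 4
x_6 = 2.7500, f(x_6) = 0.145665, coefficient = 1

I ≈ (0.333333/3) × 12.836268 = 1.426252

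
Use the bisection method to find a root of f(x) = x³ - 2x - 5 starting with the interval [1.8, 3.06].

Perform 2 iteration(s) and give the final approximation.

f(x) = x³ - 2x - 5
Initial interval: [1.8, 3.06]

Iteration 1:
  c_1 = (1.800000 + 3.060000)/2 = 2.430000
  f(c_1) = f(2.430000) = 4.488907
  f(a) × f(c) < 0, new interval: [1.800000, 2.430000]
Iteration 2:
  c_2 = (1.800000 + 2.430000)/2 = 2.115000
  f(c_2) = f(2.115000) = 0.230871
  f(a) × f(c) < 0, new interval: [1.800000, 2.115000]

After 2 iteration(s), the approximation is c_2 = 2.115000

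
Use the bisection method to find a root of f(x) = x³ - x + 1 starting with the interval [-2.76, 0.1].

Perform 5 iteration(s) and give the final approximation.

f(x) = x³ - x + 1
Initial interval: [-2.76, 0.1]

Iteration 1:
  c_1 = (-2.760000 + 0.100000)/2 = -1.330000
  f(c_1) = f(-1.330000) = -0.022637
  f(a) × f(c) ≥ 0, new interval: [-1.330000, 0.100000]
Iteration 2:
  c_2 = (-1.330000 + 0.100000)/2 = -0.615000
  f(c_2) = f(-0.615000) = 1.382392
  f(a) × f(c) < 0, new interval: [-1.330000, -0.615000]
Iteration 3:
  c_3 = (-1.330000 + (-0.615000))/2 = -0.972500
  f(c_3) = f(-0.972500) = 1.052752
  f(a) × f(c) < 0, new interval: [-1.330000, -0.972500]
Iteration 4:
  c_4 = (-1.330000 + (-0.972500))/2 = -1.151250
  f(c_4) = f(-1.151250) = 0.625410
  f(a) × f(c) < 0, new interval: [-1.330000, -1.151250]
Iteration 5:
  c_5 = (-1.330000 + (-1.151250))/2 = -1.240625
  f(c_5) = f(-1.240625) = 0.331117
  f(a) × f(c) < 0, new interval: [-1.330000, -1.240625]

After 5 iteration(s), the approximation is c_5 = -1.240625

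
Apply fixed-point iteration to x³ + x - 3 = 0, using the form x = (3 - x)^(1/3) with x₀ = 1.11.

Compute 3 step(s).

Equation: x³ + x - 3 = 0
Fixed-point form: x = (3 - x)^(1/3)
x₀ = 1.11

x_1 = g(1.110000) = 1.236386
x_2 = g(1.236386) = 1.208188
x_3 = g(1.208188) = 1.214593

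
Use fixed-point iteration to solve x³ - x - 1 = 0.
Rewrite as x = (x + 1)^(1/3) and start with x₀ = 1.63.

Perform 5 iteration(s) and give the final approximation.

Equation: x³ - x - 1 = 0
Fixed-point form: x = (x + 1)^(1/3)
x₀ = 1.63

x_1 = g(1.630000) = 1.380337
x_2 = g(1.380337) = 1.335200
x_3 = g(1.335200) = 1.326706
x_4 = g(1.326706) = 1.325095
x_5 = g(1.325095) = 1.324790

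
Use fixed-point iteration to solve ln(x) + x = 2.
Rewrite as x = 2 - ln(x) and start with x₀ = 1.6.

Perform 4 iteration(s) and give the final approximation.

Equation: ln(x) + x = 2
Fixed-point form: x = 2 - ln(x)
x₀ = 1.6

x_1 = g(1.600000) = 1.529996
x_2 = g(1.529996) = 1.574735
x_3 = g(1.574735) = 1.545913
x_4 = g(1.545913) = 1.564385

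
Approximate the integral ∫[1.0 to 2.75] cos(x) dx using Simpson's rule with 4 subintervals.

f(x) = cos(x)
a = 1.0, b = 2.75, n = 4
h = (b - a)/n = 0.437500

Simpson's rule: (h/3)[f(x₀) + 4f(x₁) + 2f(x₂) + ... + f(xₙ)]

x_0 = 1.0000, f(x_0) = 0.540302, coefficient = 1
x_1 = 1.4375, f(x_1) = 0.132902, coefficient = 4
x_2 = 1.8750, f(x_2) = -0.299534, coefficient = 2
x_3 = 2.3125, f(x_3) = -0.675545, coefficient = 4
x_4 = 2.7500, f(x_4) = -0.924302, coefficient = 1

I ≈ (0.437500/3) × -3.153639 = -0.459906
Exact value: -0.459810
Error: 0.000096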